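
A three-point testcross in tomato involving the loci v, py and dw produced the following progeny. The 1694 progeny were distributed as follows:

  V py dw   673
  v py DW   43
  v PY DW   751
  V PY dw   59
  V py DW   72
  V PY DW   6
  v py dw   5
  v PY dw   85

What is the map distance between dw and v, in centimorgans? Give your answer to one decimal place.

The two most frequent reciprocal classes, v PY DW and V py dw, are the parental types, so the F1 was v PY DW / V py dw.
The two rarest classes, V PY DW and v py dw, are the double crossovers. Comparing them with the parentals, only the v allele has switched, so v is the middle locus and the order is dw – v – py.
Crossovers in the dw–v interval produce the single-crossover classes v PY dw and V py DW (85 + 72 = 157) plus the double crossovers (11).
RF(dw–v) = (157 + 11) / 1694 = 168/1694 = 0.0992 → 9.9 centimorgans.

9.9 centimorgans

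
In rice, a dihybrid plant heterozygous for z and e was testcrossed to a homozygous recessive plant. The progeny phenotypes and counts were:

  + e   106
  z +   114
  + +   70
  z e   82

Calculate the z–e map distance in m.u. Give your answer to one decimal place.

40.9 m.u.

The two most frequent classes, + e (106) and z + (114), are the parental types, so the F1 was + e / z +.
The recombinant classes are + + and z e: 70 + 82 = 152.
Recombination frequency = 152/372 = 0.4086 ≈ 40.9%, i.e. 40.9 m.u.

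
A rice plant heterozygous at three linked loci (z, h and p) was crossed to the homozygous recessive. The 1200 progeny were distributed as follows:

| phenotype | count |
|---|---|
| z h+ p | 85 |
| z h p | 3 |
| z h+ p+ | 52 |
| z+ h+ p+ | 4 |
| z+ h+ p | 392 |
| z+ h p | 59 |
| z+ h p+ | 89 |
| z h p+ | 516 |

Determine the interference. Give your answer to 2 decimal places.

The two most frequent reciprocal classes, z h p+ and z+ h+ p, are the parental types, so the F1 was z h p+ / z+ h+ p.
The two rarest classes, z h p and z+ h+ p+, are the double crossovers. Comparing them with the parentals, only the p allele has switched, so p is the middle locus and the order is z – p – h.
z–p: (174 + 7)/1200 = 0.1508; p–h: (111 + 7)/1200 = 0.0983.
Expected DCO frequency = 0.1508 × 0.0983 ≈ 0.01482; observed = 7/1200 ≈ 0.00583.
Coefficient of coincidence = 0.00583/0.01482 ≈ 0.39; interference = 1 − 0.39 = 0.61.

0.61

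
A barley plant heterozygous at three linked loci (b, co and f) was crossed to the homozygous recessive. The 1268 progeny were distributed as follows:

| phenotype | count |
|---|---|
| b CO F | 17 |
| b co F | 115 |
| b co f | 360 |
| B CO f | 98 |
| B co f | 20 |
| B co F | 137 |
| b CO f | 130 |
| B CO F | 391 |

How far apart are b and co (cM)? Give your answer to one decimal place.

24.0 cM

The two most frequent reciprocal classes, b co f and B CO F, are the parental types, so the F1 was b co f / B CO F.
The two rarest classes, B co f and b CO F, are the double crossovers. Comparing them with the parentals, only the b allele has switched, so b is the middle locus and the order is f – b – co.
Crossovers in the b–co interval produce the single-crossover classes b CO f and B co F (130 + 137 = 267) plus the double crossovers (37).
RF(b–co) = (267 + 37) / 1268 = 304/1268 = 0.2397 → 24.0 cM.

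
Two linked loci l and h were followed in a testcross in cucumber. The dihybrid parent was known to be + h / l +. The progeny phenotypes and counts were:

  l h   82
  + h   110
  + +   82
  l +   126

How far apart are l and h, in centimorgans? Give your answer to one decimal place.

41.0 centimorgans

The recombinant classes are + + and l h: 82 + 82 = 164.
Recombination frequency = 164/400 = 0.4100 ≈ 41.0%, i.e. 41.0 centimorgans.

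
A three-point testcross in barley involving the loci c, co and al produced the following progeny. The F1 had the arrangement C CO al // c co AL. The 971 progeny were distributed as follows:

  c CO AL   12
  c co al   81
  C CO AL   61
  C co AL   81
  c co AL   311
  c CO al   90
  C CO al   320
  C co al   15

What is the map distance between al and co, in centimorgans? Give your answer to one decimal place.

17.4 centimorgans

The two rarest classes, C co al and c CO AL, are the double crossovers. Comparing them with the parentals, only the co allele has switched, so co is the middle locus and the order is al – co – c.
Crossovers in the al–co interval produce the single-crossover classes C CO AL and c co al (61 + 81 = 142) plus the double crossovers (27).
RF(al–co) = (142 + 27) / 971 = 169/971 = 0.1740 → 17.4 centimorgans.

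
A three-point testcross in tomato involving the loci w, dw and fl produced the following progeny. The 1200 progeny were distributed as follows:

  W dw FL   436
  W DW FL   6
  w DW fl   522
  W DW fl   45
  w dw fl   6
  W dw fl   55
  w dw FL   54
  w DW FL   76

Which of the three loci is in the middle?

dw

The two most frequent reciprocal classes, w DW fl and W dw FL, are the parental types, so the F1 was w DW fl / W dw FL.
The two rarest classes, w dw fl and W DW FL, are the double crossovers. Comparing them with the parentals, only the dw allele has switched, so dw is the middle locus and the order is w – dw – fl.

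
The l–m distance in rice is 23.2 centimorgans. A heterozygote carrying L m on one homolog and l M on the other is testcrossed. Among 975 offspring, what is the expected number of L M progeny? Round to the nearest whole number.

113

A map distance of 23.2 centimorgans corresponds to a recombination frequency of 0.232.
The F1 is L m / l M, so L M is a recombinant gamete class with expected frequency r/2 = 0.232/2 = 0.1160.
Expected number = 0.1160 × 975 = 113.10 ≈ 113.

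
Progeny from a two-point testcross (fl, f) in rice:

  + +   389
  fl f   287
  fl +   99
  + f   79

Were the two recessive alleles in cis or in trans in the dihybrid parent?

cis

The two most frequent classes are + + (389) and fl f (287); these are the parental (non-recombinant) types.
So the F1 carried + + on one chromosome and fl f on the other — the recessive alleles are on the same chromosome (cis / coupling).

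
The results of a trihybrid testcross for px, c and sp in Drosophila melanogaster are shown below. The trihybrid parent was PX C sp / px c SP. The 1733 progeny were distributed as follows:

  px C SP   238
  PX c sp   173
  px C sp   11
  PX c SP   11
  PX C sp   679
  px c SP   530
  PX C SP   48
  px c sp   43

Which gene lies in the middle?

px

The two rarest classes, px C sp and PX c SP, are the double crossovers. Comparing them with the parentals, only the px allele has switched, so px is the middle locus and the order is c – px – sp.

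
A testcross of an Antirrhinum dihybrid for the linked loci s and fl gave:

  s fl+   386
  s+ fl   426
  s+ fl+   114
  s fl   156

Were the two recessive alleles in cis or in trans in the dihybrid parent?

trans

The two most frequent classes are s+ fl (426) and s fl+ (386); these are the parental (non-recombinant) types.
So the F1 carried s+ fl on one chromosome and s fl+ on the other — the recessive alleles are on opposite chromosomes (trans / repulsion).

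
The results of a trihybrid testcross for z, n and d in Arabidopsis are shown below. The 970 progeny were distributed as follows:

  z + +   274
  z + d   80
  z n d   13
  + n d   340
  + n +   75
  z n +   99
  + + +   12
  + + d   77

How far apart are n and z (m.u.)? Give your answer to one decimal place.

The two most frequent reciprocal classes, z + + and + n d, are the parental types, so the F1 was z + + / + n d.
The two rarest classes, + + + and z n d, are the double crossovers. Comparing them with the parentals, only the z allele has switched, so z is the middle locus and the order is d – z – n.
Crossovers in the z–n interval produce the single-crossover classes z n + and + + d (99 + 77 = 176) plus the double crossovers (25).
RF(z–n) = (176 + 25) / 970 = 201/970 = 0.2072 → 20.7 m.u.

20.7 m.u.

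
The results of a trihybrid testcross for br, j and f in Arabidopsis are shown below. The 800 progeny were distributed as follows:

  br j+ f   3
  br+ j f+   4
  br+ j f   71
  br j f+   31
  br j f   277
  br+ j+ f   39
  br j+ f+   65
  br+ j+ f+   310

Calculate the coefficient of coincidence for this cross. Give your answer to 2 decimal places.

0.51

The two most frequent reciprocal classes, br j f and br+ j+ f+, are the parental types, so the F1 was br j f / br+ j+ f+.
The two rarest classes, br j+ f and br+ j f+, are the double crossovers. Comparing them with the parentals, only the j allele has switched, so j is the middle locus and the order is br – j – f.
br–j: (136 + 7)/800 = 0.1787; j–f: (70 + 7)/800 = 0.0963.
Expected DCO frequency = 0.1787 × 0.0963 ≈ 0.01721; observed = 7/800 ≈ 0.00875.
Coefficient of coincidence = 0.00875/0.01721 ≈ 0.51.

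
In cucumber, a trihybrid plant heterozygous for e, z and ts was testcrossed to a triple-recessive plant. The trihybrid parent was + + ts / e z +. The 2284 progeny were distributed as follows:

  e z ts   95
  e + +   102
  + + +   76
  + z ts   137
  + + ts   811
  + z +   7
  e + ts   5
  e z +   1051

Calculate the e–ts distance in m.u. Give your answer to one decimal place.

The two rarest classes, e + ts and + z +, are the double crossovers. Comparing them with the parentals, only the e allele has switched, so e is the middle locus and the order is z – e – ts.
Crossovers in the e–ts interval produce the single-crossover classes + + + and e z ts (76 + 95 = 171) plus the double crossovers (12).
RF(e–ts) = (171 + 12) / 2284 = 183/2284 = 0.0801 → 8.0 m.u.

8.0 m.u.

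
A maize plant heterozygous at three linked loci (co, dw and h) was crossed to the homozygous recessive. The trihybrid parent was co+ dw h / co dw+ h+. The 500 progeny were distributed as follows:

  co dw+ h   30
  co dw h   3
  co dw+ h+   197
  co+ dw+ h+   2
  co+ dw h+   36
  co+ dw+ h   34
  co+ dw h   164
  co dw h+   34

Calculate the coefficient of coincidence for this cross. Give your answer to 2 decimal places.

0.48

The two rarest classes, co dw h and co+ dw+ h+, are the double crossovers. Comparing them with the parentals, only the co allele has switched, so co is the middle locus and the order is dw – co – h.
dw–co: (68 + 5)/500 = 0.1460; co–h: (66 + 5)/500 = 0.1420.
Expected DCO frequency = 0.1460 × 0.1420 ≈ 0.02073; observed = 5/500 ≈ 0.01000.
Coefficient of coincidence = 0.01000/0.02073 ≈ 0.48.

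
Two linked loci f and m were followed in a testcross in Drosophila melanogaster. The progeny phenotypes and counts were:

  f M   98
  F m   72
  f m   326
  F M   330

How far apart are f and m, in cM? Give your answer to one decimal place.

20.6 cM

The two most frequent classes, F M (330) and f m (326), are the parental types, so the F1 was F M / f m.
The recombinant classes are F m and f M: 72 + 98 = 170.
Recombination frequency = 170/826 = 0.2058 ≈ 20.6%, i.e. 20.6 cM.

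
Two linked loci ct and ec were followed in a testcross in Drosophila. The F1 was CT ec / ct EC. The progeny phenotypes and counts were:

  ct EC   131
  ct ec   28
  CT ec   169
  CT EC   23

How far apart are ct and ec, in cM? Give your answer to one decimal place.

14.5 cM

The recombinant classes are CT EC and ct ec: 23 + 28 = 51.
Recombination frequency = 51/351 = 0.1453 ≈ 14.5%, i.e. 14.5 cM.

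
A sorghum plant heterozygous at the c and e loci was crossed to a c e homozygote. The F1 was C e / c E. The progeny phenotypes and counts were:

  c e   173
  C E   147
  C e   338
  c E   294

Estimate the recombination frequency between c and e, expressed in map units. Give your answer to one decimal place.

33.6 map units

The recombinant classes are C E and c e: 147 + 173 = 320.
Recombination frequency = 320/952 = 0.3361 ≈ 33.6%, i.e. 33.6 map units.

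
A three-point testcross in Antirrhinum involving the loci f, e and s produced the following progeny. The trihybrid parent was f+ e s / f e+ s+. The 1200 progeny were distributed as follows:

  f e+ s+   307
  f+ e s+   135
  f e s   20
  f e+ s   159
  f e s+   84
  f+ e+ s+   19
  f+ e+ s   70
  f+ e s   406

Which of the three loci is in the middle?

f

The two rarest classes, f e s and f+ e+ s+, are the double crossovers. Comparing them with the parentals, only the f allele has switched, so f is the middle locus and the order is s – f – e.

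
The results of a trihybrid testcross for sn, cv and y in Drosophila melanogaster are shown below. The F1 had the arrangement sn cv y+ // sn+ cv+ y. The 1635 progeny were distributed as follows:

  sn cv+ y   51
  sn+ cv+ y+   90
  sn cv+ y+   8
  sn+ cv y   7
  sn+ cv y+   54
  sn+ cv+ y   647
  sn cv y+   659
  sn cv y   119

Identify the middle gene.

The two rarest classes, sn cv+ y+ and sn+ cv y, are the double crossovers. Comparing them with the parentals, only the cv allele has switched, so cv is the middle locus and the order is y – cv – sn.

cv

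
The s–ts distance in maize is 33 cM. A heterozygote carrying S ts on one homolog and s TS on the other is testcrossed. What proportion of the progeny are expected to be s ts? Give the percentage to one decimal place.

A map distance of 33 cM corresponds to a recombination frequency of 0.330.
The F1 is S ts / s TS, so s ts is a recombinant gamete class with expected frequency r/2 = 0.330/2 = 0.1650.
That is 0.1650 = 16.5% of the progeny.

16.5%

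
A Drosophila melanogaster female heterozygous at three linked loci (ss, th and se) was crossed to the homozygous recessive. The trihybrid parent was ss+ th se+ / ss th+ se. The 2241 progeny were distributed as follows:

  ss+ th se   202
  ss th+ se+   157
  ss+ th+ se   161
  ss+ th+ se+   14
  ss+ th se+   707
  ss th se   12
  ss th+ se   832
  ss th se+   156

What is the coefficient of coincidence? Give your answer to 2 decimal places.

The two rarest classes, ss+ th+ se+ and ss th se, are the double crossovers. Comparing them with the parentals, only the th allele has switched, so th is the middle locus and the order is ss – th – se.
ss–th: (317 + 26)/2241 = 0.1531; th–se: (359 + 26)/2241 = 0.1718.
Expected DCO frequency = 0.1531 × 0.1718 ≈ 0.02630; observed = 26/2241 ≈ 0.01160.
Coefficient of coincidence = 0.01160/0.02630 ≈ 0.44.

0.44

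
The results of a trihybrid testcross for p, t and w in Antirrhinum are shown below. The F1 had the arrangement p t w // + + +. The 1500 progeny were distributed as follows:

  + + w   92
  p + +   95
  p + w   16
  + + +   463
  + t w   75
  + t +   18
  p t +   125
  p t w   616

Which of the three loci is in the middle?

The two rarest classes, p + w and + t +, are the double crossovers. Comparing them with the parentals, only the t allele has switched, so t is the middle locus and the order is w – t – p.

t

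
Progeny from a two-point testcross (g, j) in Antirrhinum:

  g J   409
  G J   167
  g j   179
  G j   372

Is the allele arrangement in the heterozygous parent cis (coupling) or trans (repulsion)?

trans

The two most frequent classes are G j (372) and g J (409); these are the parental (non-recombinant) types.
So the F1 carried G j on one chromosome and g J on the other — the recessive alleles are on opposite chromosomes (trans / repulsion).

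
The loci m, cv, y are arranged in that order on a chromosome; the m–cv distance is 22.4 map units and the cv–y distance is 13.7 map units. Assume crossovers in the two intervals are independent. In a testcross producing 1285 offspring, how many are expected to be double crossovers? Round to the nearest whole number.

Map distances give recombination frequencies of 0.224 and 0.137 for the two intervals.
With no interference, expected double-crossover frequency = 0.224 × 0.137 = 0.03069.
Expected number = 0.03069 × 1285 = 39.43 ≈ 39.

39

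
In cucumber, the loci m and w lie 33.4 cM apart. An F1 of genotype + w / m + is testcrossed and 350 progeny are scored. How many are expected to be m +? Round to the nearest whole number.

117

A map distance of 33.4 cM corresponds to a recombination frequency of 0.334.
The F1 is + w / m +, so m + is a parental gamete class with expected frequency (1 − r)/2 = 0.666/2 = 0.3330.
Expected number = 0.3330 × 350 = 116.55 ≈ 117.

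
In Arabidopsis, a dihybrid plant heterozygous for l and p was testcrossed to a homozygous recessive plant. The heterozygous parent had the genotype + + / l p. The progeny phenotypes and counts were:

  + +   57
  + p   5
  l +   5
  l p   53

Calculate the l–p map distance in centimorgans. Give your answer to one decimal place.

The recombinant classes are + p and l +: 5 + 5 = 10.
Recombination frequency = 10/120 = 0.0833 ≈ 8.3%, i.e. 8.3 centimorgans.

8.3 centimorgans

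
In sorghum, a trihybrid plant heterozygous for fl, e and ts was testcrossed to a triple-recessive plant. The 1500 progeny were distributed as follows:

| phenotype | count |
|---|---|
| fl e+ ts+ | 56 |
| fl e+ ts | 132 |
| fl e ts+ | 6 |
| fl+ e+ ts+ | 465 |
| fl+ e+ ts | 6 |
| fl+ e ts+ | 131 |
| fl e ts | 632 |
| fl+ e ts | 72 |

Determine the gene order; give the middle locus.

The two most frequent reciprocal classes, fl+ e+ ts+ and fl e ts, are the parental types, so the F1 was fl+ e+ ts+ / fl e ts.
The two rarest classes, fl+ e+ ts and fl e ts+, are the double crossovers. Comparing them with the parentals, only the ts allele has switched, so ts is the middle locus and the order is fl – ts – e.

ts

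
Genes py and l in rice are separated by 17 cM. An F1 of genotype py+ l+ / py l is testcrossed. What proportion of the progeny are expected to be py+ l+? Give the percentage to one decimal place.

41.5%

A map distance of 17 cM corresponds to a recombination frequency of 0.170.
The F1 is py+ l+ / py l, so py+ l+ is a parental gamete class with expected frequency (1 − r)/2 = 0.830/2 = 0.4150.
That is 0.4150 = 41.5% of the progeny.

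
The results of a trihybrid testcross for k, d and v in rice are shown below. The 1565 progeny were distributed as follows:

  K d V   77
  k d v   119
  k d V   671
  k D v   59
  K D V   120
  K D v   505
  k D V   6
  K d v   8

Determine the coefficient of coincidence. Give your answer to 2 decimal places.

0.58

The two most frequent reciprocal classes, K D v and k d V, are the parental types, so the F1 was K D v / k d V.
The two rarest classes, K d v and k D V, are the double crossovers. Comparing them with the parentals, only the d allele has switched, so d is the middle locus and the order is v – d – k.
v–d: (239 + 14)/1565 = 0.1617; d–k: (136 + 14)/1565 = 0.0958.
Expected DCO frequency = 0.1617 × 0.0958 ≈ 0.01549; observed = 14/1565 ≈ 0.00895.
Coefficient of coincidence = 0.00895/0.01549 ≈ 0.58.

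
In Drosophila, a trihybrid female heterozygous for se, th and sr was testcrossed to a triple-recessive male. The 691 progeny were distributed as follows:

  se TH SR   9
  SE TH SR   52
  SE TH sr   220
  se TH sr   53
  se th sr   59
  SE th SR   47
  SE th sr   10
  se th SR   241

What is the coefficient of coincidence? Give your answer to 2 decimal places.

The two most frequent reciprocal classes, SE TH sr and se th SR, are the parental types, so the F1 was SE TH sr / se th SR.
The two rarest classes, SE th sr and se TH SR, are the double crossovers. Comparing them with the parentals, only the th allele has switched, so th is the middle locus and the order is se – th – sr.
se–th: (100 + 19)/691 = 0.1722; th–sr: (111 + 19)/691 = 0.1881.
Expected DCO frequency = 0.1722 × 0.1881 ≈ 0.03239; observed = 19/691 ≈ 0.02750.
Coefficient of coincidence = 0.02750/0.03239 ≈ 0.85.

0.85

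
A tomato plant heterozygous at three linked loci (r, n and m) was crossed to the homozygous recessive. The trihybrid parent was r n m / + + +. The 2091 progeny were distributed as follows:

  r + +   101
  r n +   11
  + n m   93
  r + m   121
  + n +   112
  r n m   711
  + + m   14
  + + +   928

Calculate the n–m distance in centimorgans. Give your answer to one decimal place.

The two rarest classes, r n + and + + m, are the double crossovers. Comparing them with the parentals, only the m allele has switched, so m is the middle locus and the order is n – m – r.
Crossovers in the n–m interval produce the single-crossover classes r + m and + n + (121 + 112 = 233) plus the double crossovers (25).
RF(n–m) = (233 + 25) / 2091 = 258/2091 = 0.1234 → 12.3 centimorgans.

12.3 centimorgans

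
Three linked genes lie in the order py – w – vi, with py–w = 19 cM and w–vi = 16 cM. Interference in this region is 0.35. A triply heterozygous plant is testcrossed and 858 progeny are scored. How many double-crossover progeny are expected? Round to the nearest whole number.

17

Map distances give recombination frequencies of 0.190 and 0.160 for the two intervals.
With interference 0.35 (so coincidence = 0.65), expected double-crossover frequency = 0.190 × 0.160 × 0.65 = 0.01976.
Expected number = 0.01976 × 858 = 16.95 ≈ 17.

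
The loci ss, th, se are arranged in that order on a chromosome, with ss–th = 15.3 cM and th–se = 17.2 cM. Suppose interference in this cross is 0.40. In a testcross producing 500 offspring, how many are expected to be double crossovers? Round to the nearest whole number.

Map distances give recombination frequencies of 0.153 and 0.172 for the two intervals.
With interference 0.40 (so coincidence = 0.60), expected double-crossover frequency = 0.153 × 0.172 × 0.60 = 0.01579.
Expected number = 0.01579 × 500 = 7.89 ≈ 8.

8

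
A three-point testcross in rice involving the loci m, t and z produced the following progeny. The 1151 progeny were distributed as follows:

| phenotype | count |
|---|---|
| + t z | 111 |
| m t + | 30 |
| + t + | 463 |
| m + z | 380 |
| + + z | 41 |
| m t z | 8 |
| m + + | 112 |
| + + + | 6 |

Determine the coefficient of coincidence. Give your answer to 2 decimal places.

The two most frequent reciprocal classes, m + z and + t +, are the parental types, so the F1 was m + z / + t +.
The two rarest classes, m t z and + + +, are the double crossovers. Comparing them with the parentals, only the t allele has switched, so t is the middle locus and the order is m – t – z.
m–t: (71 + 14)/1151 = 0.0738; t–z: (223 + 14)/1151 = 0.2059.
Expected DCO frequency = 0.0738 × 0.2059 ≈ 0.01520; observed = 14/1151 ≈ 0.01216.
Coefficient of coincidence = 0.01216/0.01520 ≈ 0.80.

0.80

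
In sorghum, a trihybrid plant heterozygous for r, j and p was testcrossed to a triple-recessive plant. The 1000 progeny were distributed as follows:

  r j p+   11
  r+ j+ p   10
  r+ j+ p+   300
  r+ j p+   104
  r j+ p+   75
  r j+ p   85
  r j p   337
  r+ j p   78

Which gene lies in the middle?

p

The two most frequent reciprocal classes, r j p and r+ j+ p+, are the parental types, so the F1 was r j p / r+ j+ p+.
The two rarest classes, r j p+ and r+ j+ p, are the double crossovers. Comparing them with the parentals, only the p allele has switched, so p is the middle locus and the order is r – p – j.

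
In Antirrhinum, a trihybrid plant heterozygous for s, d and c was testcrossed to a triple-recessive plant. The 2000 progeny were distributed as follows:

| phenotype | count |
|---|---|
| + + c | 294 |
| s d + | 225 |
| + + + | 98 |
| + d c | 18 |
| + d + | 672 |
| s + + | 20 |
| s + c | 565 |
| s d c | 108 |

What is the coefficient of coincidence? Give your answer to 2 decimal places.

The two most frequent reciprocal classes, + d + and s + c, are the parental types, so the F1 was + d + / s + c.
The two rarest classes, + d c and s + +, are the double crossovers. Comparing them with the parentals, only the c allele has switched, so c is the middle locus and the order is d – c – s.
d–c: (206 + 38)/2000 = 0.1220; c–s: (519 + 38)/2000 = 0.2785.
Expected DCO frequency = 0.1220 × 0.2785 ≈ 0.03398; observed = 38/2000 ≈ 0.01900.
Coefficient of coincidence = 0.01900/0.03398 ≈ 0.56.

0.56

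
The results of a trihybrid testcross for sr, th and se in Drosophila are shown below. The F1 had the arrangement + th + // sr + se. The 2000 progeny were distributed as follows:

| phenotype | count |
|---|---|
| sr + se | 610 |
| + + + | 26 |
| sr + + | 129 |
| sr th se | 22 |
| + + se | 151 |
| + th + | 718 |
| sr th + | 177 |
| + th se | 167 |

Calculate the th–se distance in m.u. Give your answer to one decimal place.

The two rarest classes, + + + and sr th se, are the double crossovers. Comparing them with the parentals, only the th allele has switched, so th is the middle locus and the order is se – th – sr.
Crossovers in the se–th interval produce the single-crossover classes + th se and sr + + (167 + 129 = 296) plus the double crossovers (48).
RF(se–th) = (296 + 48) / 2000 = 344/2000 = 0.1720 → 17.2 m.u.

17.2 m.u.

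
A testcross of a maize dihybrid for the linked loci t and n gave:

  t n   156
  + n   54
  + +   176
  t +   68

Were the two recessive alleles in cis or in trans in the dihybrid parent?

The two most frequent classes are + + (176) and t n (156); these are the parental (non-recombinant) types.
So the F1 carried + + on one chromosome and t n on the other — the recessive alleles are on the same chromosome (cis / coupling).

cis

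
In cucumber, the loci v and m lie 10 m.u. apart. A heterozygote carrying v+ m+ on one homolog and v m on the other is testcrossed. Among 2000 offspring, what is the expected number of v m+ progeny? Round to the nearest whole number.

A map distance of 10 m.u. corresponds to a recombination frequency of 0.100.
The F1 is v+ m+ / v m, so v m+ is a recombinant gamete class with expected frequency r/2 = 0.100/2 = 0.0500.
Expected number = 0.0500 × 2000 = 100.00 ≈ 100.

100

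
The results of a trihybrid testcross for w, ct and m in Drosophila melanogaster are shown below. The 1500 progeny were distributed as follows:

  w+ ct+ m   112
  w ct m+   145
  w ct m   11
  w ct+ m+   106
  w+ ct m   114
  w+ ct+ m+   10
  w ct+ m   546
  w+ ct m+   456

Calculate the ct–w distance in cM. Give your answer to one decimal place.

18.5 cM

The two most frequent reciprocal classes, w ct+ m and w+ ct m+, are the parental types, so the F1 was w ct+ m / w+ ct m+.
The two rarest classes, w ct m and w+ ct+ m+, are the double crossovers. Comparing them with the parentals, only the ct allele has switched, so ct is the middle locus and the order is m – ct – w.
Crossovers in the ct–w interval produce the single-crossover classes w+ ct+ m and w ct m+ (112 + 145 = 257) plus the double crossovers (21).
RF(ct–w) = (257 + 21) / 1500 = 278/1500 = 0.1853 → 18.5 cM.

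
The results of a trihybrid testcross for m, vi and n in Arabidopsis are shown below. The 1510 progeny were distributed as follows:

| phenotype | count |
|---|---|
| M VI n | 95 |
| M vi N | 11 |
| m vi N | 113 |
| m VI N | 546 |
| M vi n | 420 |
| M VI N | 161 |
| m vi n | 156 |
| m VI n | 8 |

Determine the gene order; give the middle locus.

n

The two most frequent reciprocal classes, M vi n and m VI N, are the parental types, so the F1 was M vi n / m VI N.
The two rarest classes, M vi N and m VI n, are the double crossovers. Comparing them with the parentals, only the n allele has switched, so n is the middle locus and the order is m – n – vi.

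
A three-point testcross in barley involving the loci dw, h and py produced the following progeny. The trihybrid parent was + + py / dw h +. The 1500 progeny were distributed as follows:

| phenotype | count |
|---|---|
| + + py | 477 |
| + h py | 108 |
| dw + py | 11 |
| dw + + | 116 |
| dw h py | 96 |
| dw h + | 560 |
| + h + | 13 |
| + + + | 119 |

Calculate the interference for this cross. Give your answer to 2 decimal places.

0.39

The two rarest classes, dw + py and + h +, are the double crossovers. Comparing them with the parentals, only the dw allele has switched, so dw is the middle locus and the order is h – dw – py.
h–dw: (224 + 24)/1500 = 0.1653; dw–py: (215 + 24)/1500 = 0.1593.
Expected DCO frequency = 0.1653 × 0.1593 ≈ 0.02633; observed = 24/1500 ≈ 0.01600.
Coefficient of coincidence = 0.01600/0.02633 ≈ 0.61; interference = 1 − 0.61 = 0.39.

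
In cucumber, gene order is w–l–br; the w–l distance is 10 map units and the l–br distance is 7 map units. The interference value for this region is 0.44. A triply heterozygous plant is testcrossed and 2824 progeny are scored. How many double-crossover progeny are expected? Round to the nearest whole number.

11

Map distances give recombination frequencies of 0.100 and 0.070 for the two intervals.
With interference 0.44 (so coincidence = 0.56), expected double-crossover frequency = 0.100 × 0.070 × 0.56 = 0.00392.
Expected number = 0.00392 × 2824 = 11.07 ≈ 11.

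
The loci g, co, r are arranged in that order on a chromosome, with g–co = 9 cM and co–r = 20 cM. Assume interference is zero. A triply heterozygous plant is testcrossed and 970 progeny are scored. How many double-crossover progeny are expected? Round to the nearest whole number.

17

Map distances give recombination frequencies of 0.090 and 0.200 for the two intervals.
With no interference, expected double-crossover frequency = 0.090 × 0.200 = 0.01800.
Expected number = 0.01800 × 970 = 17.46 ≈ 17.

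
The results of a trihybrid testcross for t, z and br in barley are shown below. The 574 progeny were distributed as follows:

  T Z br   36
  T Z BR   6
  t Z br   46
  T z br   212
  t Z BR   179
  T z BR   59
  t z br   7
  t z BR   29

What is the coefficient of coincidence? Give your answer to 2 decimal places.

The two most frequent reciprocal classes, t Z BR and T z br, are the parental types, so the F1 was t Z BR / T z br.
The two rarest classes, T Z BR and t z br, are the double crossovers. Comparing them with the parentals, only the t allele has switched, so t is the middle locus and the order is z – t – br.
z–t: (65 + 13)/574 = 0.1359; t–br: (105 + 13)/574 = 0.2056.
Expected DCO frequency = 0.1359 × 0.2056 ≈ 0.02794; observed = 13/574 ≈ 0.02265.
Coefficient of coincidence = 0.02265/0.02794 ≈ 0.81.

0.81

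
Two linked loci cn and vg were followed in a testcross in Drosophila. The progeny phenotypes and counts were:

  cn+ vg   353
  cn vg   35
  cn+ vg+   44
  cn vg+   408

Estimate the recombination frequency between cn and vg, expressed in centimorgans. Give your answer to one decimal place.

The two most frequent classes, cn+ vg (353) and cn vg+ (408), are the parental types, so the F1 was cn+ vg / cn vg+.
The recombinant classes are cn+ vg+ and cn vg: 44 + 35 = 79.
Recombination frequency = 79/840 = 0.0940 ≈ 9.4%, i.e. 9.4 centimorgans.

9.4 centimorgans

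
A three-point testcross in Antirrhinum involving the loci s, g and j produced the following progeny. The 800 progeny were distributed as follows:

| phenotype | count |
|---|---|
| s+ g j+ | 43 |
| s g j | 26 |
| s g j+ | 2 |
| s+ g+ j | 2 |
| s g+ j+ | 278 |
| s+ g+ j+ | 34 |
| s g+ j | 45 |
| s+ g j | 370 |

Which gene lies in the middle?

The two most frequent reciprocal classes, s+ g j and s g+ j+, are the parental types, so the F1 was s+ g j / s g+ j+.
The two rarest classes, s+ g+ j and s g j+, are the double crossovers. Comparing them with the parentals, only the g allele has switched, so g is the middle locus and the order is s – g – j.

g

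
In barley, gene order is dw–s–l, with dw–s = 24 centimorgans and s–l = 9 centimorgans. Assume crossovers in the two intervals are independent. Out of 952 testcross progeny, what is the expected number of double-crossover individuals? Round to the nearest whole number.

Map distances give recombination frequencies of 0.240 and 0.090 for the two intervals.
With no interference, expected double-crossover frequency = 0.240 × 0.090 = 0.02160.
Expected number = 0.02160 × 952 = 20.56 ≈ 21.

21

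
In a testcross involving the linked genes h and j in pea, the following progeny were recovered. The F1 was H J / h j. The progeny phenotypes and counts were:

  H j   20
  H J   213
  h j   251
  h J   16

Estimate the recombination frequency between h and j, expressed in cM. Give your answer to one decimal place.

7.2 cM

The recombinant classes are H j and h J: 20 + 16 = 36.
Recombination frequency = 36/500 = 0.0720 ≈ 7.2%, i.e. 7.2 cM.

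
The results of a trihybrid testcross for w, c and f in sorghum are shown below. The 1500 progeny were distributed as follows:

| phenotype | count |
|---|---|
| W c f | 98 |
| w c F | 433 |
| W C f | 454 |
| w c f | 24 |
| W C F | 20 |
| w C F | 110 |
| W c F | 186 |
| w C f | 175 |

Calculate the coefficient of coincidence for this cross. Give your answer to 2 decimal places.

The two most frequent reciprocal classes, W C f and w c F, are the parental types, so the F1 was W C f / w c F.
The two rarest classes, W C F and w c f, are the double crossovers. Comparing them with the parentals, only the f allele has switched, so f is the middle locus and the order is c – f – w.
c–f: (208 + 44)/1500 = 0.1680; f–w: (361 + 44)/1500 = 0.2700.
Expected DCO frequency = 0.1680 × 0.2700 ≈ 0.04536; observed = 44/1500 ≈ 0.02933.
Coefficient of coincidence = 0.02933/0.04536 ≈ 0.65.

0.65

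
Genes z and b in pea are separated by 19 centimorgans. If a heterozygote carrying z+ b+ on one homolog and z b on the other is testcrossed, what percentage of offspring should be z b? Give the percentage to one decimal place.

40.5%

A map distance of 19 centimorgans corresponds to a recombination frequency of 0.190.
The F1 is z+ b+ / z b, so z b is a parental gamete class with expected frequency (1 − r)/2 = 0.810/2 = 0.4050.
That is 0.4050 = 40.5% of the progeny.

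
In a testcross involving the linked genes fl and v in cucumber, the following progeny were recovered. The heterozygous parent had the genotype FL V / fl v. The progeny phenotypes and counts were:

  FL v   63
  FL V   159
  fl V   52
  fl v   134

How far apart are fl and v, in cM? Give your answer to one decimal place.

28.2 cM

The recombinant classes are FL v and fl V: 63 + 52 = 115.
Recombination frequency = 115/408 = 0.2819 ≈ 28.2%, i.e. 28.2 cM.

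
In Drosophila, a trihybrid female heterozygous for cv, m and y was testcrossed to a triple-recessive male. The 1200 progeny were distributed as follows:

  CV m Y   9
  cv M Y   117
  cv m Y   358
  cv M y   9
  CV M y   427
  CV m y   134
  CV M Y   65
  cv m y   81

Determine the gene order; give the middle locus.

The two most frequent reciprocal classes, CV M y and cv m Y, are the parental types, so the F1 was CV M y / cv m Y.
The two rarest classes, cv M y and CV m Y, are the double crossovers. Comparing them with the parentals, only the cv allele has switched, so cv is the middle locus and the order is y – cv – m.

cv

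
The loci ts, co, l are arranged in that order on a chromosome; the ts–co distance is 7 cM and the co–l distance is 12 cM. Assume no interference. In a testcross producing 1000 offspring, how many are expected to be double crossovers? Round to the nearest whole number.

8

Map distances give recombination frequencies of 0.070 and 0.120 for the two intervals.
With no interference, expected double-crossover frequency = 0.070 × 0.120 = 0.00840.
Expected number = 0.00840 × 1000 = 8.40 ≈ 8.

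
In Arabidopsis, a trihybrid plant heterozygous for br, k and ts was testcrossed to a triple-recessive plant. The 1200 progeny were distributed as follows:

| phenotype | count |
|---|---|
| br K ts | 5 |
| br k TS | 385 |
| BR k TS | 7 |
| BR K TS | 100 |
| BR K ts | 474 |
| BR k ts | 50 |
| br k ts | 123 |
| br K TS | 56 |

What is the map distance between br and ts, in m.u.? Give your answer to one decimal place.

19.6 m.u.

The two most frequent reciprocal classes, BR K ts and br k TS, are the parental types, so the F1 was BR K ts / br k TS.
The two rarest classes, br K ts and BR k TS, are the double crossovers. Comparing them with the parentals, only the br allele has switched, so br is the middle locus and the order is k – br – ts.
Crossovers in the br–ts interval produce the single-crossover classes BR K TS and br k ts (100 + 123 = 223) plus the double crossovers (12).
RF(br–ts) = (223 + 12) / 1200 = 235/1200 = 0.1958 → 19.6 m.u.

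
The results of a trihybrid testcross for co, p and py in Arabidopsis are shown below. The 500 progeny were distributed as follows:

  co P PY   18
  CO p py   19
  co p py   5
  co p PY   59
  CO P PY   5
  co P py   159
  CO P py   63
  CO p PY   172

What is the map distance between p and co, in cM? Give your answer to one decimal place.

The two most frequent reciprocal classes, CO p PY and co P py, are the parental types, so the F1 was CO p PY / co P py.
The two rarest classes, CO P PY and co p py, are the double crossovers. Comparing them with the parentals, only the p allele has switched, so p is the middle locus and the order is co – p – py.
Crossovers in the co–p interval produce the single-crossover classes co p PY and CO P py (59 + 63 = 122) plus the double crossovers (10).
RF(co–p) = (122 + 10) / 500 = 132/500 = 0.2640 → 26.4 cM.

26.4 cM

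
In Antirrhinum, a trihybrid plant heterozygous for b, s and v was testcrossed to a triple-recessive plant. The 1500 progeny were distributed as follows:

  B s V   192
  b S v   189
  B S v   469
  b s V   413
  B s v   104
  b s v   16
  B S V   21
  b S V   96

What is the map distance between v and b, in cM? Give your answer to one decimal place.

27.9 cM

The two most frequent reciprocal classes, B S v and b s V, are the parental types, so the F1 was B S v / b s V.
The two rarest classes, B S V and b s v, are the double crossovers. Comparing them with the parentals, only the v allele has switched, so v is the middle locus and the order is s – v – b.
Crossovers in the v–b interval produce the single-crossover classes b S v and B s V (189 + 192 = 381) plus the double crossovers (37).
RF(v–b) = (381 + 37) / 1500 = 418/1500 = 0.2787 → 27.9 cM.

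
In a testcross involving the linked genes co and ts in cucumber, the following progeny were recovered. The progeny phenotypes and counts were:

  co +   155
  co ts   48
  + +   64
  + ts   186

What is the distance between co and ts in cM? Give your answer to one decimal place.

The two most frequent classes, + ts (186) and co + (155), are the parental types, so the F1 was + ts / co +.
The recombinant classes are + + and co ts: 64 + 48 = 112.
Recombination frequency = 112/453 = 0.2472 ≈ 24.7%, i.e. 24.7 cM.

24.7 cM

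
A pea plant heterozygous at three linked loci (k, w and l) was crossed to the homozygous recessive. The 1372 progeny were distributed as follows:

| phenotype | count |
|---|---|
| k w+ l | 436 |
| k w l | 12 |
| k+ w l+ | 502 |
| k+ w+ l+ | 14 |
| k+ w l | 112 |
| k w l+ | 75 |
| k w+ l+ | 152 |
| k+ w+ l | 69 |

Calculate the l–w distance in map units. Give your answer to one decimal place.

21.1 map units

The two most frequent reciprocal classes, k+ w l+ and k w+ l, are the parental types, so the F1 was k+ w l+ / k w+ l.
The two rarest classes, k+ w+ l+ and k w l, are the double crossovers. Comparing them with the parentals, only the w allele has switched, so w is the middle locus and the order is l – w – k.
Crossovers in the l–w interval produce the single-crossover classes k+ w l and k w+ l+ (112 + 152 = 264) plus the double crossovers (26).
RF(l–w) = (264 + 26) / 1372 = 290/1372 = 0.2114 → 21.1 map units.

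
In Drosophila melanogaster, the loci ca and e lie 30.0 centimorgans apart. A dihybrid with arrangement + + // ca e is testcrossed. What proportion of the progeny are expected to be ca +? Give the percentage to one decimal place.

15.0%

A map distance of 30.0 centimorgans corresponds to a recombination frequency of 0.300.
The F1 is + + / ca e, so ca + is a recombinant gamete class with expected frequency r/2 = 0.300/2 = 0.1500.
That is 0.1500 = 15.0% of the progeny.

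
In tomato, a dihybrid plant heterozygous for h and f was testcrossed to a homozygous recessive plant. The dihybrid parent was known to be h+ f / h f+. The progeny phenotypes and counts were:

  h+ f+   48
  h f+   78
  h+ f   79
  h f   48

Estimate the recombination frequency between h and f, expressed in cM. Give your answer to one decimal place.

37.9 cM

The recombinant classes are h+ f+ and h f: 48 + 48 = 96.
Recombination frequency = 96/253 = 0.3794 ≈ 37.9%, i.e. 37.9 cM.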